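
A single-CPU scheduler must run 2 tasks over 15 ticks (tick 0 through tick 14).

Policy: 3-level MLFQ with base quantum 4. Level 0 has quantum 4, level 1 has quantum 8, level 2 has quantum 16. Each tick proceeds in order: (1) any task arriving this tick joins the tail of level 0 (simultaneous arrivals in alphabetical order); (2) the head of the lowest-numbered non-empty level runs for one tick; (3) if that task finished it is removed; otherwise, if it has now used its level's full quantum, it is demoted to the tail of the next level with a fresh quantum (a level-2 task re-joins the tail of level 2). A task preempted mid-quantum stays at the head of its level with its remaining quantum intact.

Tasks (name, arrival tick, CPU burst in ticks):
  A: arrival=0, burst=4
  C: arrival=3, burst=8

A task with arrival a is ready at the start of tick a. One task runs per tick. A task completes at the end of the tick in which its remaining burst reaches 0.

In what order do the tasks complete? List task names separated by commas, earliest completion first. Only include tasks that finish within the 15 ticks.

t=0: L0/L1/L2 = A/-/- → run A
t=1: L0/L1/L2 = A/-/- → run A
t=2: L0/L1/L2 = A/-/- → run A
t=3: L0/L1/L2 = AC/-/- → run A
t=4: L0/L1/L2 = C/-/- → run C
t=5: L0/L1/L2 = C/-/- → run C
t=6: L0/L1/L2 = C/-/- → run C
t=7: L0/L1/L2 = C/-/- → run C
t=8: L0/L1/L2 = -/C/- → run C
t=9: L0/L1/L2 = -/C/- → run C
t=10: L0/L1/L2 = -/C/- → run C
t=11: L0/L1/L2 = -/C/- → run C
t=12: (idle)
t=13: (idle)
t=14: (idle)

completion order = A, C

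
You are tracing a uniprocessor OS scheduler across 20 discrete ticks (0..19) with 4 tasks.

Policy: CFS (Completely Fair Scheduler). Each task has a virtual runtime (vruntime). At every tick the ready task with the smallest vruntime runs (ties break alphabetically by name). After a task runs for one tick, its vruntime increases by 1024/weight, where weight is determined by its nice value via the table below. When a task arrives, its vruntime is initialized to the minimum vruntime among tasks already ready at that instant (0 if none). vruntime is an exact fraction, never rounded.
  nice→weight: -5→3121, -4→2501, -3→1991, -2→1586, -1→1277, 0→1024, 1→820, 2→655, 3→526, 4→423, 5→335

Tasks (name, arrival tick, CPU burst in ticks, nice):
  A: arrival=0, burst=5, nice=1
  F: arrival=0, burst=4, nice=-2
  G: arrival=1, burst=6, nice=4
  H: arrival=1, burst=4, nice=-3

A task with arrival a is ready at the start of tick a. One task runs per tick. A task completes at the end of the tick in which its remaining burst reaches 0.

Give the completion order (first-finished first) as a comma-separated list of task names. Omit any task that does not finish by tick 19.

completion order = H, F, A, G

t=0: vr[A=0 F=0] → run A
t=1: vr[A=256/205 F=0 G=0 H=0] → run F
t=2: vr[A=256/205 F=512/793 G=0 H=0] → run G
t=3: vr[A=256/205 F=512/793 G=1024/423 H=0] → run H
t=4: vr[A=256/205 F=512/793 G=1024/423 H=1024/1991] → run H
t=5: vr[A=256/205 F=512/793 G=1024/423 H=2048/1991] → run F
t=6: vr[A=256/205 F=1024/793 G=1024/423 H=2048/1991] → run H
t=7: vr[A=256/205 F=1024/793 G=1024/423 H=3072/1991] → run A
t=8: vr[A=512/205 F=1024/793 G=1024/423 H=3072/1991] → run F
t=9: vr[A=512/205 F=1536/793 G=1024/423 H=3072/1991] → run H
t=10: vr[A=512/205 F=1536/793 G=1024/423] → run F
t=11: vr[A=512/205 G=1024/423] → run G
t=12: vr[A=512/205 G=2048/423] → run A
t=13: vr[A=768/205 G=2048/423] → run A
t=14: vr[A=1024/205 G=2048/423] → run G
t=15: vr[A=1024/205 G=1024/141] → run A
t=16: vr[G=1024/141] → run G
t=17: vr[G=4096/423] → run G
t=18: vr[G=5120/423] → run G
t=19: (idle)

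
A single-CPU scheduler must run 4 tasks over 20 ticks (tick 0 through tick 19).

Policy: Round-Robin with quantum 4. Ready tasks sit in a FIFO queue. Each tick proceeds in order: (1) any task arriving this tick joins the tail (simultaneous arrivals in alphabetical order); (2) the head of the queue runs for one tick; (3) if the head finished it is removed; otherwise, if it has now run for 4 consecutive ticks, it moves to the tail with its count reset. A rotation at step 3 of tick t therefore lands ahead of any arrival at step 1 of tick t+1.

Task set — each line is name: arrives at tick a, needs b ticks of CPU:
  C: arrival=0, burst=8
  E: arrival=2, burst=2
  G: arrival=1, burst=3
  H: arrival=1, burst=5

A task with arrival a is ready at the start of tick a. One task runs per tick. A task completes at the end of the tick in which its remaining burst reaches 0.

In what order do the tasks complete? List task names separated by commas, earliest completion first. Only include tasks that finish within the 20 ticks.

completion order = G, E, C, H

t=0: queue=[C] q_used=0 → run C
t=1: queue=[C,G,H] q_used=1 → run C
t=2: queue=[C,G,H,E] q_used=2 → run C
t=3: queue=[C,G,H,E] q_used=3 → run C
t=4: queue=[G,H,E,C] q_used=0 → run G
t=5: queue=[G,H,E,C] q_used=1 → run G
t=6: queue=[G,H,E,C] q_used=2 → run G
t=7: queue=[H,E,C] q_used=0 → run H
t=8: queue=[H,E,C] q_used=1 → run H
t=9: queue=[H,E,C] q_used=2 → run H
t=10: queue=[H,E,C] q_used=3 → run H
t=11: queue=[E,C,H] q_used=0 → run E
t=12: queue=[E,C,H] q_used=1 → run E
t=13: queue=[C,H] q_used=0 → run C
t=14: queue=[C,H] q_used=1 → run C
t=15: queue=[C,H] q_used=2 → run C
t=16: queue=[C,H] q_used=3 → run C
t=17: queue=[H] q_used=0 → run H
t=18: (idle)
t=19: (idle)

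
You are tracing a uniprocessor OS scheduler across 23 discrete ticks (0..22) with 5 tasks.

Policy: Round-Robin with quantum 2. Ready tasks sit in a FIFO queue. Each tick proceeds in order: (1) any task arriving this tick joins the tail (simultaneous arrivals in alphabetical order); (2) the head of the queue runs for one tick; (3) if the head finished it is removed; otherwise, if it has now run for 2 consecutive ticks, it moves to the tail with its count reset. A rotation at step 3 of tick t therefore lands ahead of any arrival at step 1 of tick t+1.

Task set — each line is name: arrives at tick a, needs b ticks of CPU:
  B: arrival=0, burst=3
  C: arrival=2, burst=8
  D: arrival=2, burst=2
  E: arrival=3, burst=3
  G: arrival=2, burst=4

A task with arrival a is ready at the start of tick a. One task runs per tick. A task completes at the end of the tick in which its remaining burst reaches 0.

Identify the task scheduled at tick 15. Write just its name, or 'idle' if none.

running at tick 15 = E

t=0: queue=[B] q_used=0 → run B
t=1: queue=[B] q_used=1 → run B
t=2: queue=[B,C,D,G] q_used=0 → run B
t=3: queue=[C,D,G,E] q_used=0 → run C
t=4: queue=[C,D,G,E] q_used=1 → run C
t=5: queue=[D,G,E,C] q_used=0 → run D
t=6: queue=[D,G,E,C] q_used=1 → run D
t=7: queue=[G,E,C] q_used=0 → run G
t=8: queue=[G,E,C] q_used=1 → run G
t=9: queue=[E,C,G] q_used=0 → run E
t=10: queue=[E,C,G] q_used=1 → run E
t=11: queue=[C,G,E] q_used=0 → run C
t=12: queue=[C,G,E] q_used=1 → run C
t=13: queue=[G,E,C] q_used=0 → run G
t=14: queue=[G,E,C] q_used=1 → run G
t=15: queue=[E,C] q_used=0 → run E
t=16: queue=[C] q_used=0 → run C
t=17: queue=[C] q_used=1 → run C
t=18: queue=[C] q_used=0 → run C
t=19: queue=[C] q_used=1 → run C
t=20: (idle)
t=21: (idle)
t=22: (idle)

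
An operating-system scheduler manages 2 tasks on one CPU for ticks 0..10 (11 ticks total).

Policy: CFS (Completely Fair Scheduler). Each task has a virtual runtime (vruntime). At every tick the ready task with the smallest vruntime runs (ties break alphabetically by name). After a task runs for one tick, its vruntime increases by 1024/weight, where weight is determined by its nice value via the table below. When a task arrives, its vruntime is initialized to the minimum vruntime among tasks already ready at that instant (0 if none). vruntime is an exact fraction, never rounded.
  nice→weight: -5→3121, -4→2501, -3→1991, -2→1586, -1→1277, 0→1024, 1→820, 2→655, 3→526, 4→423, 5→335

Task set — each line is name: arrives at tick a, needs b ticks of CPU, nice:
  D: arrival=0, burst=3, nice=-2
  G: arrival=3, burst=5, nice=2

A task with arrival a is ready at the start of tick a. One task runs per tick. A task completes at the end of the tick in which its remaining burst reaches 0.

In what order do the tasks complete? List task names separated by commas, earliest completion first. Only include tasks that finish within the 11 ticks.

completion order = D, G

t=0: vr[D=0] → run D
t=1: vr[D=512/793] → run D
t=2: vr[D=1024/793] → run D
t=3: vr[G=0] → run G
t=4: vr[G=1024/655] → run G
t=5: vr[G=2048/655] → run G
t=6: vr[G=3072/655] → run G
t=7: vr[G=4096/655] → run G
t=8: (idle)
t=9: (idle)
t=10: (idle)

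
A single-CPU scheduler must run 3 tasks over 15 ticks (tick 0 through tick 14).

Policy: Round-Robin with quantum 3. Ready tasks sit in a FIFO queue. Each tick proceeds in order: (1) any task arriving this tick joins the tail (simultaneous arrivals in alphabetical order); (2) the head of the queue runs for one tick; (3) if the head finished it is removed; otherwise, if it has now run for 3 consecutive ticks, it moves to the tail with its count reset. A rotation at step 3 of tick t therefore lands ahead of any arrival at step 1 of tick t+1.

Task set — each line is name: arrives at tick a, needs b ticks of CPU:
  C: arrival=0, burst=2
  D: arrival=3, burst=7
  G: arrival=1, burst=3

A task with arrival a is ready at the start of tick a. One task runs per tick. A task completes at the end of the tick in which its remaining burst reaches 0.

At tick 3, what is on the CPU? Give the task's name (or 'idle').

running at tick 3 = G

t=0: queue=[C] q_used=0 → run C
t=1: queue=[C,G] q_used=1 → run C
t=2: queue=[G] q_used=0 → run G
t=3: queue=[G,D] q_used=1 → run G
t=4: queue=[G,D] q_used=2 → run G
t=5: queue=[D] q_used=0 → run D
t=6: queue=[D] q_used=1 → run D
t=7: queue=[D] q_used=2 → run D
t=8: queue=[D] q_used=0 → run D
t=9: queue=[D] q_used=1 → run D
t=10: queue=[D] q_used=2 → run D
t=11: queue=[D] q_used=0 → run D
t=12: (idle)
t=13: (idle)
t=14: (idle)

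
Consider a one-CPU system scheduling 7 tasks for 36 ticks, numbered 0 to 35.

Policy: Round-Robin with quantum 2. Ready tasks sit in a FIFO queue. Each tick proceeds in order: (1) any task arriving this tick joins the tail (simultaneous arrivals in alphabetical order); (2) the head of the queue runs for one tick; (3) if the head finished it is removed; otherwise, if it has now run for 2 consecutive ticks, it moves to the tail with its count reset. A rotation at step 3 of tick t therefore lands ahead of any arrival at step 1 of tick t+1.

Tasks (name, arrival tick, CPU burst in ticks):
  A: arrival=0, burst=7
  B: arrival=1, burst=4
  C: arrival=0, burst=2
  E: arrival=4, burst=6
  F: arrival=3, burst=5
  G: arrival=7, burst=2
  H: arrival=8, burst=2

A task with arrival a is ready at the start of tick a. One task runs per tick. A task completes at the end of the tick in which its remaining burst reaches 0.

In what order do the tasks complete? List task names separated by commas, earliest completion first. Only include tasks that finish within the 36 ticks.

t=0: queue=[A,C] q_used=0 → run A
t=1: queue=[A,C,B] q_used=1 → run A
t=2: queue=[C,B,A] q_used=0 → run C
t=3: queue=[C,B,A,F] q_used=1 → run C
t=4: queue=[B,A,F,E] q_used=0 → run B
t=5: queue=[B,A,F,E] q_used=1 → run B
t=6: queue=[A,F,E,B] q_used=0 → run A
t=7: queue=[A,F,E,B,G] q_used=1 → run A
t=8: queue=[F,E,B,G,A,H] q_used=0 → run F
t=9: queue=[F,E,B,G,A,H] q_used=1 → run F
t=10: queue=[E,B,G,A,H,F] q_used=0 → run E
t=11: queue=[E,B,G,A,H,F] q_used=1 → run E
t=12: queue=[B,G,A,H,F,E] q_used=0 → run B
t=13: queue=[B,G,A,H,F,E] q_used=1 → run B
t=14: queue=[G,A,H,F,E] q_used=0 → run G
t=15: queue=[G,A,H,F,E] q_used=1 → run G
t=16: queue=[A,H,F,E] q_used=0 → run A
t=17: queue=[A,H,F,E] q_used=1 → run A
t=18: queue=[H,F,E,A] q_used=0 → run H
t=19: queue=[H,F,E,A] q_used=1 → run H
t=20: queue=[F,E,A] q_used=0 → run F
t=21: queue=[F,E,A] q_used=1 → run F
t=22: queue=[E,A,F] q_used=0 → run E
t=23: queue=[E,A,F] q_used=1 → run E
t=24: queue=[A,F,E] q_used=0 → run A
t=25: queue=[F,E] q_used=0 → run F
t=26: queue=[E] q_used=0 → run E
t=27: queue=[E] q_used=1 → run E
t=28: (idle)
t=29: (idle)
t=30: (idle)
t=31: (idle)
t=32: (idle)
t=33: (idle)
t=34: (idle)
t=35: (idle)

completion order = C, B, G, H, A, F, E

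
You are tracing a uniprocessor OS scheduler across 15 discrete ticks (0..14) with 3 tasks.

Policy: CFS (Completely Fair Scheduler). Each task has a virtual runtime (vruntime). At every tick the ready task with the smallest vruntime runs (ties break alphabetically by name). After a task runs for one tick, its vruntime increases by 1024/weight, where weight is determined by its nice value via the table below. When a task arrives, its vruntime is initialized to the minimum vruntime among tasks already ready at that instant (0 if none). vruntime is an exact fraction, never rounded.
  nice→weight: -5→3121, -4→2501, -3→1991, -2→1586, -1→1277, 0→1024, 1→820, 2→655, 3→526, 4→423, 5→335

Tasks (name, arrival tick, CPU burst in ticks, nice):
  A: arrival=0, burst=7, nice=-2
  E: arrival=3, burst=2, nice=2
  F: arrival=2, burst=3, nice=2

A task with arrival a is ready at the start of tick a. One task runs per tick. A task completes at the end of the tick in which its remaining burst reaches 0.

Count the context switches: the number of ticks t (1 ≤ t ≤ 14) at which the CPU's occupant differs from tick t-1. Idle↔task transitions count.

context switches = 8

t=0: vr[A=0] → run A
t=1: vr[A=512/793] → run A
t=2: vr[A=1024/793 F=1024/793] → run A
t=3: vr[A=1536/793 E=1024/793 F=1024/793] → run E
t=4: vr[A=1536/793 E=1482752/519415 F=1024/793] → run F
t=5: vr[A=1536/793 E=1482752/519415 F=1482752/519415] → run A
t=6: vr[A=2048/793 E=1482752/519415 F=1482752/519415] → run A
t=7: vr[A=2560/793 E=1482752/519415 F=1482752/519415] → run E
t=8: vr[A=2560/793 F=1482752/519415] → run F
t=9: vr[A=2560/793 F=2294784/519415] → run A
t=10: vr[A=3072/793 F=2294784/519415] → run A
t=11: vr[F=2294784/519415] → run F
t=12: (idle)
t=13: (idle)
t=14: (idle)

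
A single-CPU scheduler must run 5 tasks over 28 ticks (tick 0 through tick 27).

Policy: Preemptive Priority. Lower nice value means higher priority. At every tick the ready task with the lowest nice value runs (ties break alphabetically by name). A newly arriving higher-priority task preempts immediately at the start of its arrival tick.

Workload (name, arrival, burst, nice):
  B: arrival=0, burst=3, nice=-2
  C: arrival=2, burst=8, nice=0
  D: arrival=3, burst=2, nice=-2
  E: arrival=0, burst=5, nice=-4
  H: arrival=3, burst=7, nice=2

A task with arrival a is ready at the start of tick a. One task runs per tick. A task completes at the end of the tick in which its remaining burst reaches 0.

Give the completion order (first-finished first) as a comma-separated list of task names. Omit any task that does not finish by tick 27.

t=0: ready={B,E} → run E
t=1: ready={B,E} → run E
t=2: ready={B,C,E} → run E
t=3: ready={B,C,D,E,H} → run E
t=4: ready={B,C,D,E,H} → run E
t=5: ready={B,C,D,H} → run B
t=6: ready={B,C,D,H} → run B
t=7: ready={B,C,D,H} → run B
t=8: ready={C,D,H} → run D
t=9: ready={C,D,H} → run D
t=10: ready={C,H} → run C
t=11: ready={C,H} → run C
t=12: ready={C,H} → run C
t=13: ready={C,H} → run C
t=14: ready={C,H} → run C
t=15: ready={C,H} → run C
t=16: ready={C,H} → run C
t=17: ready={C,H} → run C
t=18: ready={H} → run H
t=19: ready={H} → run H
t=20: ready={H} → run H
t=21: ready={H} → run H
t=22: ready={H} → run H
t=23: ready={H} → run H
t=24: ready={H} → run H
t=25: (idle)
t=26: (idle)
t=27: (idle)

completion order = E, B, D, C, H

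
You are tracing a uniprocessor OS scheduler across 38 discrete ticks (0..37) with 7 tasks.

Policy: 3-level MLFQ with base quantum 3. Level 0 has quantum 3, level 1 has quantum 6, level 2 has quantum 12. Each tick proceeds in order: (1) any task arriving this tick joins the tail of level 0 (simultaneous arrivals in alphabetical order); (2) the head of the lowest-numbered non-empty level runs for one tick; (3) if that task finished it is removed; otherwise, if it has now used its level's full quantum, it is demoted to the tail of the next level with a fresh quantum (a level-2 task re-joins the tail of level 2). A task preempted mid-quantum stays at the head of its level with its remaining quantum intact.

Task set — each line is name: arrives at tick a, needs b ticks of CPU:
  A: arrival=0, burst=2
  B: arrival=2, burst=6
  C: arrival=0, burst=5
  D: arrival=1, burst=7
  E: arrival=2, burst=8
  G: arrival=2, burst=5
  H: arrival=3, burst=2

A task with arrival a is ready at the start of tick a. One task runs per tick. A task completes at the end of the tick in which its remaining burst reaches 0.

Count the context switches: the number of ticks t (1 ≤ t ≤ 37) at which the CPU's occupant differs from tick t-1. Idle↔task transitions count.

context switches = 12

t=0: L0/L1/L2 = AC/-/- → run A
t=1: L0/L1/L2 = ACD/-/- → run A
t=2: L0/L1/L2 = CDBEG/-/- → run C
t=3: L0/L1/L2 = CDBEGH/-/- → run C
t=4: L0/L1/L2 = CDBEGH/-/- → run C
t=5: L0/L1/L2 = DBEGH/C/- → run D
t=6: L0/L1/L2 = DBEGH/C/- → run D
t=7: L0/L1/L2 = DBEGH/C/- → run D
t=8: L0/L1/L2 = BEGH/CD/- → run B
t=9: L0/L1/L2 = BEGH/CD/- → run B
t=10: L0/L1/L2 = BEGH/CD/- → run B
t=11: L0/L1/L2 = EGH/CDB/- → run E
t=12: L0/L1/L2 = EGH/CDB/- → run E
t=13: L0/L1/L2 = EGH/CDB/- → run E
t=14: L0/L1/L2 = GH/CDBE/- → run G
t=15: L0/L1/L2 = GH/CDBE/- → run G
t=16: L0/L1/L2 = GH/CDBE/- → run G
t=17: L0/L1/L2 = H/CDBEG/- → run H
t=18: L0/L1/L2 = H/CDBEG/- → run H
t=19: L0/L1/L2 = -/CDBEG/- → run C
t=20: L0/L1/L2 = -/CDBEG/- → run C
t=21: L0/L1/L2 = -/DBEG/- → run D
t=22: L0/L1/L2 = -/DBEG/- → run D
t=23: L0/L1/L2 = -/DBEG/- → run D
t=24: L0/L1/L2 = -/DBEG/- → run D
t=25: L0/L1/L2 = -/BEG/- → run B
t=26: L0/L1/L2 = -/BEG/- → run B
t=27: L0/L1/L2 = -/BEG/- → run B
t=28: L0/L1/L2 = -/EG/- → run E
t=29: L0/L1/L2 = -/EG/- → run E
t=30: L0/L1/L2 = -/EG/- → run E
t=31: L0/L1/L2 = -/EG/- → run E
t=32: L0/L1/L2 = -/EG/- → run E
t=33: L0/L1/L2 = -/G/- → run G
t=34: L0/L1/L2 = -/G/- → run G
t=35: (idle)
t=36: (idle)
t=37: (idle)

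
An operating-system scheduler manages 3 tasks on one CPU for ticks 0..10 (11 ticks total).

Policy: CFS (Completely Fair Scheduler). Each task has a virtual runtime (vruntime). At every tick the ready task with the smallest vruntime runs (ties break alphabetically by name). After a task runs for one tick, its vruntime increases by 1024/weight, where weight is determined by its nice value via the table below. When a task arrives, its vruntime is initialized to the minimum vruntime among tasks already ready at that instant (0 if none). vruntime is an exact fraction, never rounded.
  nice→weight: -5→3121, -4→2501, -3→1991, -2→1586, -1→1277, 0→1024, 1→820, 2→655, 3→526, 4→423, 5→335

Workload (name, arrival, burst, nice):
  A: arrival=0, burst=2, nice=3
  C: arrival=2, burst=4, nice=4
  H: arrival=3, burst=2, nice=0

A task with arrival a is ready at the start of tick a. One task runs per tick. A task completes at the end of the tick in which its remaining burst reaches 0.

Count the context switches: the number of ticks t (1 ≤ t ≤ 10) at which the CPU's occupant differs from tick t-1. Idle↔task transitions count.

context switches = 4

t=0: vr[A=0] → run A
t=1: vr[A=512/263] → run A
t=2: vr[C=0] → run C
t=3: vr[C=1024/423 H=1024/423] → run C
t=4: vr[C=2048/423 H=1024/423] → run H
t=5: vr[C=2048/423 H=1447/423] → run H
t=6: vr[C=2048/423] → run C
t=7: vr[C=1024/141] → run C
t=8: (idle)
t=9: (idle)
t=10: (idle)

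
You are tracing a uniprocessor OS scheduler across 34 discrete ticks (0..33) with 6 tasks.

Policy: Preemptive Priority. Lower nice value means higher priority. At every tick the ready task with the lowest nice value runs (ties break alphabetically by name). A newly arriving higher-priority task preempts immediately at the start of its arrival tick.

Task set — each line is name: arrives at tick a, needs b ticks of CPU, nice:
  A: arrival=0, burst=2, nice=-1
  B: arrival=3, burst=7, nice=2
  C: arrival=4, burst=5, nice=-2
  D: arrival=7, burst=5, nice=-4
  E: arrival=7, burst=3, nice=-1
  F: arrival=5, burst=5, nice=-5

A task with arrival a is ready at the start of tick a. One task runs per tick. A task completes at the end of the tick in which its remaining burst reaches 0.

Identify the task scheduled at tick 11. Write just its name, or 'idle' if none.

running at tick 11 = D

t=0: ready={A} → run A
t=1: ready={A} → run A
t=2: (idle)
t=3: ready={B} → run B
t=4: ready={B,C} → run C
t=5: ready={B,C,F} → run F
t=6: ready={B,C,F} → run F
t=7: ready={B,C,D,E,F} → run F
t=8: ready={B,C,D,E,F} → run F
t=9: ready={B,C,D,E,F} → run F
t=10: ready={B,C,D,E} → run D
t=11: ready={B,C,D,E} → run D
t=12: ready={B,C,D,E} → run D
t=13: ready={B,C,D,E} → run D
t=14: ready={B,C,D,E} → run D
t=15: ready={B,C,E} → run C
t=16: ready={B,C,E} → run C
t=17: ready={B,C,E} → run C
t=18: ready={B,C,E} → run C
t=19: ready={B,E} → run E
t=20: ready={B,E} → run E
t=21: ready={B,E} → run E
t=22: ready={B} → run B
t=23: ready={B} → run B
t=24: ready={B} → run B
t=25: ready={B} → run B
t=26: ready={B} → run B
t=27: ready={B} → run B
t=28: (idle)
t=29: (idle)
t=30: (idle)
t=31: (idle)
t=32: (idle)
t=33: (idle)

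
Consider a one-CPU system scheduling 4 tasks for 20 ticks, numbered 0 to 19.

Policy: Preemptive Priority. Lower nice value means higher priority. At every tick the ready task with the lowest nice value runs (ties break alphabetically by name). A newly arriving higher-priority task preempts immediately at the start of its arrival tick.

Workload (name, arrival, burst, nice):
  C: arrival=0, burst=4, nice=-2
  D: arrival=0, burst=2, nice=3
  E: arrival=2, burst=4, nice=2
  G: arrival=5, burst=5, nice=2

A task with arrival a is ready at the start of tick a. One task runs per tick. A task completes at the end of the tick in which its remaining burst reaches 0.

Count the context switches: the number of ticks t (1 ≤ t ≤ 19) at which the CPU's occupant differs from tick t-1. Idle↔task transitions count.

t=0: ready={C,D} → run C
t=1: ready={C,D} → run C
t=2: ready={C,D,E} → run C
t=3: ready={C,D,E} → run C
t=4: ready={D,E} → run E
t=5: ready={D,E,G} → run E
t=6: ready={D,E,G} → run E
t=7: ready={D,E,G} → run E
t=8: ready={D,G} → run G
t=9: ready={D,G} → run G
t=10: ready={D,G} → run G
t=11: ready={D,G} → run G
t=12: ready={D,G} → run G
t=13: ready={D} → run D
t=14: ready={D} → run D
t=15: (idle)
t=16: (idle)
t=17: (idle)
t=18: (idle)
t=19: (idle)

context switches = 4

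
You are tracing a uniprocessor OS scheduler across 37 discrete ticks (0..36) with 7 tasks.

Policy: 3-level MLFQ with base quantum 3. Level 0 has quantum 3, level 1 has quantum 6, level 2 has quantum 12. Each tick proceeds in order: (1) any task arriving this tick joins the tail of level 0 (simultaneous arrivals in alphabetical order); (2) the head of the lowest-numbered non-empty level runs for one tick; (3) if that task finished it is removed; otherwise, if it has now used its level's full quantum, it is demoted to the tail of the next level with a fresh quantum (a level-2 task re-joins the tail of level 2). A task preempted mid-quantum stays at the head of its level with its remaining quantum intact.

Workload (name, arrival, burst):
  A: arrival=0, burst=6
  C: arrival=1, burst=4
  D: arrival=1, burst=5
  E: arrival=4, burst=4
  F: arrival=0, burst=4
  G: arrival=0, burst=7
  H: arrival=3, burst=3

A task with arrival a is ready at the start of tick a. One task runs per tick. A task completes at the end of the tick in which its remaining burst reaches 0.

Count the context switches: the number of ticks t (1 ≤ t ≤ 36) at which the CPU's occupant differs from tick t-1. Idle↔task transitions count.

t=0: L0/L1/L2 = AFG/-/- → run A
t=1: L0/L1/L2 = AFGCD/-/- → run A
t=2: L0/L1/L2 = AFGCD/-/- → run A
t=3: L0/L1/L2 = FGCDH/A/- → run F
t=4: L0/L1/L2 = FGCDHE/A/- → run F
t=5: L0/L1/L2 = FGCDHE/A/- → run F
t=6: L0/L1/L2 = GCDHE/AF/- → run G
t=7: L0/L1/L2 = GCDHE/AF/- → run G
t=8: L0/L1/L2 = GCDHE/AF/- → run G
t=9: L0/L1/L2 = CDHE/AFG/- → run C
t=10: L0/L1/L2 = CDHE/AFG/- → run C
t=11: L0/L1/L2 = CDHE/AFG/- → run C
t=12: L0/L1/L2 = DHE/AFGC/- → run D
t=13: L0/L1/L2 = DHE/AFGC/- → run D
t=14: L0/L1/L2 = DHE/AFGC/- → run D
t=15: L0/L1/L2 = HE/AFGCD/- → run H
t=16: L0/L1/L2 = HE/AFGCD/- → run H
t=17: L0/L1/L2 = HE/AFGCD/- → run H
t=18: L0/L1/L2 = E/AFGCD/- → run E
t=19: L0/L1/L2 = E/AFGCD/- → run E
t=20: L0/L1/L2 = E/AFGCD/- → run E
t=21: L0/L1/L2 = -/AFGCDE/- → run A
t=22: L0/L1/L2 = -/AFGCDE/- → run A
t=23: L0/L1/L2 = -/AFGCDE/- → run A
t=24: L0/L1/L2 = -/FGCDE/- → run F
t=25: L0/L1/L2 = -/GCDE/- → run G
t=26: L0/L1/L2 = -/GCDE/- → run G
t=27: L0/L1/L2 = -/GCDE/- → run G
t=28: L0/L1/L2 = -/GCDE/- → run G
t=29: L0/L1/L2 = -/CDE/- → run C
t=30: L0/L1/L2 = -/DE/- → run D
t=31: L0/L1/L2 = -/DE/- → run D
t=32: L0/L1/L2 = -/E/- → run E
t=33: (idle)
t=34: (idle)
t=35: (idle)
t=36: (idle)

context switches = 13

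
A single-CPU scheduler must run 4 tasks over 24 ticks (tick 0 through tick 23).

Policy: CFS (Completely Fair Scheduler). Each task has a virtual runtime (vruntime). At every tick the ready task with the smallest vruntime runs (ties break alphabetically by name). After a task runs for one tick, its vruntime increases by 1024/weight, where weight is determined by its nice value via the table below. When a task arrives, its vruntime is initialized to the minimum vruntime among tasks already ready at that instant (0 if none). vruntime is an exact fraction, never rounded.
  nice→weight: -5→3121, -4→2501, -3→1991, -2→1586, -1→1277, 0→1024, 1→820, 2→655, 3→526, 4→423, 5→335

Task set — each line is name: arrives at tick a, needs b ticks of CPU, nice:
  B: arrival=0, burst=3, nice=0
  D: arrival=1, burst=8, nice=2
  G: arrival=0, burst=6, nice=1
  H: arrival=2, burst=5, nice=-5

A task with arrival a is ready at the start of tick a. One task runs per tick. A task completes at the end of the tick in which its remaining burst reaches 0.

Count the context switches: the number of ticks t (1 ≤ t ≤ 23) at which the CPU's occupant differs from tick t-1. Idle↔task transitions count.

context switches = 15

t=0: vr[B=0 G=0] → run B
t=1: vr[B=1 D=0 G=0] → run D
t=2: vr[B=1 D=1024/655 G=0 H=0] → run G
t=3: vr[B=1 D=1024/655 G=256/205 H=0] → run H
t=4: vr[B=1 D=1024/655 G=256/205 H=1024/3121] → run H
t=5: vr[B=1 D=1024/655 G=256/205 H=2048/3121] → run H
t=6: vr[B=1 D=1024/655 G=256/205 H=3072/3121] → run H
t=7: vr[B=1 D=1024/655 G=256/205 H=4096/3121] → run B
t=8: vr[B=2 D=1024/655 G=256/205 H=4096/3121] → run G
t=9: vr[B=2 D=1024/655 G=512/205 H=4096/3121] → run H
t=10: vr[B=2 D=1024/655 G=512/205] → run D
t=11: vr[B=2 D=2048/655 G=512/205] → run B
t=12: vr[D=2048/655 G=512/205] → run G
t=13: vr[D=2048/655 G=768/205] → run D
t=14: vr[D=3072/655 G=768/205] → run G
t=15: vr[D=3072/655 G=1024/205] → run D
t=16: vr[D=4096/655 G=1024/205] → run G
t=17: vr[D=4096/655 G=256/41] → run G
t=18: vr[D=4096/655] → run D
t=19: vr[D=1024/131] → run D
t=20: vr[D=6144/655] → run D
t=21: vr[D=7168/655] → run D
t=22: (idle)
t=23: (idle)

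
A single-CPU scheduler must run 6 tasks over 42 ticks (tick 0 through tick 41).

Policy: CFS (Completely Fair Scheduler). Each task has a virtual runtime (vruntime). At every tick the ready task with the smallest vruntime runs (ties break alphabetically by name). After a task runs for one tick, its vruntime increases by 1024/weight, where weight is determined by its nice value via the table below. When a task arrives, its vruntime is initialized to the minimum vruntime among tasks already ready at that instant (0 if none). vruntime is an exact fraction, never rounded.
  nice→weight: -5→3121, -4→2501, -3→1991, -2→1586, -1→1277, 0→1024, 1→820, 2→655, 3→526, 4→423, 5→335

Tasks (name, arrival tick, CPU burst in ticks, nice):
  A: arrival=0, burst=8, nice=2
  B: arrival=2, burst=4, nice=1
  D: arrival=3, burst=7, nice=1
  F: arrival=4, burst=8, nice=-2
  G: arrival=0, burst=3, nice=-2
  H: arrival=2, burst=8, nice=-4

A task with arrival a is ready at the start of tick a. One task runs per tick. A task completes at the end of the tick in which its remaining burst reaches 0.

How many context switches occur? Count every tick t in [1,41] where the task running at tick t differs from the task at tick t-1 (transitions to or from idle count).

t=0: vr[A=0 G=0] → run A
t=1: vr[A=1024/655 G=0] → run G
t=2: vr[A=1024/655 B=512/793 G=512/793 H=512/793] → run B
t=3: vr[A=1024/655 B=307968/162565 D=512/793 G=512/793 H=512/793] → run D
t=4: vr[A=1024/655 B=307968/162565 D=307968/162565 F=512/793 G=512/793 H=512/793] → run F
t=5: vr[A=1024/655 B=307968/162565 D=307968/162565 F=1024/793 G=512/793 H=512/793] → run G
t=6: vr[A=1024/655 B=307968/162565 D=307968/162565 F=1024/793 G=1024/793 H=512/793] → run H
t=7: vr[A=1024/655 B=307968/162565 D=307968/162565 F=1024/793 G=1024/793 H=34304/32513] → run H
t=8: vr[A=1024/655 B=307968/162565 D=307968/162565 F=1024/793 G=1024/793 H=47616/32513] → run F
t=9: vr[A=1024/655 B=307968/162565 D=307968/162565 F=1536/793 G=1024/793 H=47616/32513] → run G
t=10: vr[A=1024/655 B=307968/162565 D=307968/162565 F=1536/793 H=47616/32513] → run H
t=11: vr[A=1024/655 B=307968/162565 D=307968/162565 F=1536/793 H=60928/32513] → run A
t=12: vr[A=2048/655 B=307968/162565 D=307968/162565 F=1536/793 H=60928/32513] → run H
t=13: vr[A=2048/655 B=307968/162565 D=307968/162565 F=1536/793 H=74240/32513] → run B
t=14: vr[A=2048/655 B=510976/162565 D=307968/162565 F=1536/793 H=74240/32513] → run D
t=15: vr[A=2048/655 B=510976/162565 D=510976/162565 F=1536/793 H=74240/32513] → run F
t=16: vr[A=2048/655 B=510976/162565 D=510976/162565 F=2048/793 H=74240/32513] → run H
t=17: vr[A=2048/655 B=510976/162565 D=510976/162565 F=2048/793 H=87552/32513] → run F
t=18: vr[A=2048/655 B=510976/162565 D=510976/162565 F=2560/793 H=87552/32513] → run H
t=19: vr[A=2048/655 B=510976/162565 D=510976/162565 F=2560/793 H=100864/32513] → run H
t=20: vr[A=2048/655 B=510976/162565 D=510976/162565 F=2560/793 H=114176/32513] → run A
t=21: vr[A=3072/655 B=510976/162565 D=510976/162565 F=2560/793 H=114176/32513] → run B
t=22: vr[A=3072/655 B=713984/162565 D=510976/162565 F=2560/793 H=114176/32513] → run D
t=23: vr[A=3072/655 B=713984/162565 D=713984/162565 F=2560/793 H=114176/32513] → run F
t=24: vr[A=3072/655 B=713984/162565 D=713984/162565 F=3072/793 H=114176/32513] → run H
t=25: vr[A=3072/655 B=713984/162565 D=713984/162565 F=3072/793] → run F
t=26: vr[A=3072/655 B=713984/162565 D=713984/162565 F=3584/793] → run B
t=27: vr[A=3072/655 D=713984/162565 F=3584/793] → run D
t=28: vr[A=3072/655 D=916992/162565 F=3584/793] → run F
t=29: vr[A=3072/655 D=916992/162565 F=4096/793] → run A
t=30: vr[A=4096/655 D=916992/162565 F=4096/793] → run F
t=31: vr[A=4096/655 D=916992/162565] → run D
t=32: vr[A=4096/655 D=224000/32513] → run A
t=33: vr[A=1024/131 D=224000/32513] → run D
t=34: vr[A=1024/131 D=1323008/162565] → run A
t=35: vr[A=6144/655 D=1323008/162565] → run D
t=36: vr[A=6144/655] → run A
t=37: vr[A=7168/655] → run A
t=38: (idle)
t=39: (idle)
t=40: (idle)
t=41: (idle)

context switches = 35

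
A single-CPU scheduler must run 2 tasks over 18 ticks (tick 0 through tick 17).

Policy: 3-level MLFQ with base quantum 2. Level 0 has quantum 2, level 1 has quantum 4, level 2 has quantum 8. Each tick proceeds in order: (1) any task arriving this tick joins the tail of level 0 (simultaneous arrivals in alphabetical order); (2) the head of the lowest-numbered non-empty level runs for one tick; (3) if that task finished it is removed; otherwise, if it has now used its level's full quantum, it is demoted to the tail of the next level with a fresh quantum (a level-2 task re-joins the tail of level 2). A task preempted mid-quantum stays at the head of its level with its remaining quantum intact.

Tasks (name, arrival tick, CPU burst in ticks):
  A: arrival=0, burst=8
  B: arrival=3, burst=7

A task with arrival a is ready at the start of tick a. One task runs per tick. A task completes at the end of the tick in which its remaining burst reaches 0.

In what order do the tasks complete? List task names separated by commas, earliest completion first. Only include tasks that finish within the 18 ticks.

completion order = A, B

t=0: L0/L1/L2 = A/-/- → run A
t=1: L0/L1/L2 = A/-/- → run A
t=2: L0/L1/L2 = -/A/- → run A
t=3: L0/L1/L2 = B/A/- → run B
t=4: L0/L1/L2 = B/A/- → run B
t=5: L0/L1/L2 = -/AB/- → run A
t=6: L0/L1/L2 = -/AB/- → run A
t=7: L0/L1/L2 = -/AB/- → run A
t=8: L0/L1/L2 = -/B/A → run B
t=9: L0/L1/L2 = -/B/A → run B
t=10: L0/L1/L2 = -/B/A → run B
t=11: L0/L1/L2 = -/B/A → run B
t=12: L0/L1/L2 = -/-/AB → run A
t=13: L0/L1/L2 = -/-/AB → run A
t=14: L0/L1/L2 = -/-/B → run B
t=15: (idle)
t=16: (idle)
t=17: (idle)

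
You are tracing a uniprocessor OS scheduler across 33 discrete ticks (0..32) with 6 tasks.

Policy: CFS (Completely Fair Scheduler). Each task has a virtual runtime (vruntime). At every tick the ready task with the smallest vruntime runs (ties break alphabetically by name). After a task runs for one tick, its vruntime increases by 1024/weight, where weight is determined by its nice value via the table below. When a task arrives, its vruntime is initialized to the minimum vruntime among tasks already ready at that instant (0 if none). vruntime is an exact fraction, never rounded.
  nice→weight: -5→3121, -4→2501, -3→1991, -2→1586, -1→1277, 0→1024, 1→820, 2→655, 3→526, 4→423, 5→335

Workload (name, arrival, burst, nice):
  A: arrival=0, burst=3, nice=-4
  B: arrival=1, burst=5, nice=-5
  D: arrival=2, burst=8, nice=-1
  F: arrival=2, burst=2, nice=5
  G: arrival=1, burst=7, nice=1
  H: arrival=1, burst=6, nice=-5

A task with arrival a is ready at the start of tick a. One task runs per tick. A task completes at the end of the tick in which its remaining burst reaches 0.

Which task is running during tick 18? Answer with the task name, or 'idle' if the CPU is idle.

running at tick 18 = D

t=0: vr[A=0] → run A
t=1: vr[A=1024/2501 B=1024/2501 G=1024/2501 H=1024/2501] → run A
t=2: vr[A=2048/2501 B=1024/2501 D=1024/2501 F=1024/2501 G=1024/2501 H=1024/2501] → run B
t=3: vr[A=2048/2501 B=5756928/7805621 D=1024/2501 F=1024/2501 G=1024/2501 H=1024/2501] → run D
t=4: vr[A=2048/2501 B=5756928/7805621 D=3868672/3193777 F=1024/2501 G=1024/2501 H=1024/2501] → run F
t=5: vr[A=2048/2501 B=5756928/7805621 D=3868672/3193777 F=2904064/837835 G=1024/2501 H=1024/2501] → run G
t=6: vr[A=2048/2501 B=5756928/7805621 D=3868672/3193777 F=2904064/837835 G=20736/12505 H=1024/2501] → run H
t=7: vr[A=2048/2501 B=5756928/7805621 D=3868672/3193777 F=2904064/837835 G=20736/12505 H=5756928/7805621] → run B
t=8: vr[A=2048/2501 B=8317952/7805621 D=3868672/3193777 F=2904064/837835 G=20736/12505 H=5756928/7805621] → run H
t=9: vr[A=2048/2501 B=8317952/7805621 D=3868672/3193777 F=2904064/837835 G=20736/12505 H=8317952/7805621] → run A
t=10: vr[B=8317952/7805621 D=3868672/3193777 F=2904064/837835 G=20736/12505 H=8317952/7805621] → run B
t=11: vr[B=10878976/7805621 D=3868672/3193777 F=2904064/837835 G=20736/12505 H=8317952/7805621] → run H
t=12: vr[B=10878976/7805621 D=3868672/3193777 F=2904064/837835 G=20736/12505 H=10878976/7805621] → run D
t=13: vr[B=10878976/7805621 D=6429696/3193777 F=2904064/837835 G=20736/12505 H=10878976/7805621] → run B
t=14: vr[B=13440000/7805621 D=6429696/3193777 F=2904064/837835 G=20736/12505 H=10878976/7805621] → run H
t=15: vr[B=13440000/7805621 D=6429696/3193777 F=2904064/837835 G=20736/12505 H=13440000/7805621] → run G
t=16: vr[B=13440000/7805621 D=6429696/3193777 F=2904064/837835 G=36352/12505 H=13440000/7805621] → run B
t=17: vr[D=6429696/3193777 F=2904064/837835 G=36352/12505 H=13440000/7805621] → run H
t=18: vr[D=6429696/3193777 F=2904064/837835 G=36352/12505 H=16001024/7805621] → run D
t=19: vr[D=8990720/3193777 F=2904064/837835 G=36352/12505 H=16001024/7805621] → run H
t=20: vr[D=8990720/3193777 F=2904064/837835 G=36352/12505] → run D
t=21: vr[D=11551744/3193777 F=2904064/837835 G=36352/12505] → run G
t=22: vr[D=11551744/3193777 F=2904064/837835 G=51968/12505] → run F
t=23: vr[D=11551744/3193777 G=51968/12505] → run D
t=24: vr[D=14112768/3193777 G=51968/12505] → run G
t=25: vr[D=14112768/3193777 G=67584/12505] → run D
t=26: vr[D=16673792/3193777 G=67584/12505] → run D
t=27: vr[D=19234816/3193777 G=67584/12505] → run G
t=28: vr[D=19234816/3193777 G=16640/2501] → run D
t=29: vr[G=16640/2501] → run G
t=30: vr[G=98816/12505] → run G
t=31: (idle)
t=32: (idle)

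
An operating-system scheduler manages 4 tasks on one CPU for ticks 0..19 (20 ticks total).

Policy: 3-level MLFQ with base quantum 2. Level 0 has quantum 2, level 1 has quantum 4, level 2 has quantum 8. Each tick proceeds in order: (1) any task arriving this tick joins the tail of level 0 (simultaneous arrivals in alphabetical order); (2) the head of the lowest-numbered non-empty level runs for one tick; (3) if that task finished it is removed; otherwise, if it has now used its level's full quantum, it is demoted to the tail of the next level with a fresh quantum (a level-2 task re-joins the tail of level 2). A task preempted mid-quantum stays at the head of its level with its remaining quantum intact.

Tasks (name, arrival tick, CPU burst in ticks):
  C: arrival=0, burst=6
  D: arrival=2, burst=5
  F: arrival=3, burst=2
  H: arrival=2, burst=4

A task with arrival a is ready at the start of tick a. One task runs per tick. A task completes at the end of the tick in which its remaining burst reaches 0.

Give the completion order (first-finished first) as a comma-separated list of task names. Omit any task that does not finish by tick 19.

t=0: L0/L1/L2 = C/-/- → run C
t=1: L0/L1/L2 = C/-/- → run C
t=2: L0/L1/L2 = DH/C/- → run D
t=3: L0/L1/L2 = DHF/C/- → run D
t=4: L0/L1/L2 = HF/CD/- → run H
t=5: L0/L1/L2 = HF/CD/- → run H
t=6: L0/L1/L2 = F/CDH/- → run F
t=7: L0/L1/L2 = F/CDH/- → run F
t=8: L0/L1/L2 = -/CDH/- → run C
t=9: L0/L1/L2 = -/CDH/- → run C
t=10: L0/L1/L2 = -/CDH/- → run C
t=11: L0/L1/L2 = -/CDH/- → run C
t=12: L0/L1/L2 = -/DH/- → run D
t=13: L0/L1/L2 = -/DH/- → run D
t=14: L0/L1/L2 = -/DH/- → run D
t=15: L0/L1/L2 = -/H/- → run H
t=16: L0/L1/L2 = -/H/- → run H
t=17: (idle)
t=18: (idle)
t=19: (idle)

completion order = F, C, D, H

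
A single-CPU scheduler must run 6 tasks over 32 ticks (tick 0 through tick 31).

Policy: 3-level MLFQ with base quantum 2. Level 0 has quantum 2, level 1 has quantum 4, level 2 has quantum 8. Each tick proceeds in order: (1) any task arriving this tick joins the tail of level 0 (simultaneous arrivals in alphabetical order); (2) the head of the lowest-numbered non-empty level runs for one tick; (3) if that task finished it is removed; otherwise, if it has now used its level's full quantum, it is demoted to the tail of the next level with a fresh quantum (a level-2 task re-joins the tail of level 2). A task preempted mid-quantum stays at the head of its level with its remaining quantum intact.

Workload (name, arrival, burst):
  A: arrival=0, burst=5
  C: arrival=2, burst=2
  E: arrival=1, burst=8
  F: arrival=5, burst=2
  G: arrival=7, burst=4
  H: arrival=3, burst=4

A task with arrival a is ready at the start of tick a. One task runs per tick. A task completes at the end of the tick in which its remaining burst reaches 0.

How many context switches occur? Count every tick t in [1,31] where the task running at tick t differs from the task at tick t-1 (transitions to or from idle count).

context switches = 11

t=0: L0/L1/L2 = A/-/- → run A
t=1: L0/L1/L2 = AE/-/- → run A
t=2: L0/L1/L2 = EC/A/- → run E
t=3: L0/L1/L2 = ECH/A/- → run E
t=4: L0/L1/L2 = CH/AE/- → run C
t=5: L0/L1/L2 = CHF/AE/- → run C
t=6: L0/L1/L2 = HF/AE/- → run H
t=7: L0/L1/L2 = HFG/AE/- → run H
t=8: L0/L1/L2 = FG/AEH/- → run F
t=9: L0/L1/L2 = FG/AEH/- → run F
t=10: L0/L1/L2 = G/AEH/- → run G
t=11: L0/L1/L2 = G/AEH/- → run G
t=12: L0/L1/L2 = -/AEHG/- → run A
t=13: L0/L1/L2 = -/AEHG/- → run A
t=14: L0/L1/L2 = -/AEHG/- → run A
t=15: L0/L1/L2 = -/EHG/- → run E
t=16: L0/L1/L2 = -/EHG/- → run E
t=17: L0/L1/L2 = -/EHG/- → run E
t=18: L0/L1/L2 = -/EHG/- → run E
t=19: L0/L1/L2 = -/HG/E → run H
t=20: L0/L1/L2 = -/HG/E → run H
t=21: L0/L1/L2 = -/G/E → run G
t=22: L0/L1/L2 = -/G/E → run G
t=23: L0/L1/L2 = -/-/E → run E
t=24: L0/L1/L2 = -/-/E → run E
t=25: (idle)
t=26: (idle)
t=27: (idle)
t=28: (idle)
t=29: (idle)
t=30: (idle)
t=31: (idle)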